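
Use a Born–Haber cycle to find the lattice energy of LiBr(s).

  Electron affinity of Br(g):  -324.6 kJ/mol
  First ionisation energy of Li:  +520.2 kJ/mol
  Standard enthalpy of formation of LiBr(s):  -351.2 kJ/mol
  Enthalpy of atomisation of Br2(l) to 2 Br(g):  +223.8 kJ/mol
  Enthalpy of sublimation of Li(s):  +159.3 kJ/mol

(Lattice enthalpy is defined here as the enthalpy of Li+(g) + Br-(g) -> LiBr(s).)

ΔHf° = 1·ΔHsub + 1·(ΣIE) + 1/2·D(Br2) + 1·EA + U
-351.2 = 1·(+159.3) + 1·(+520.2) + 1/2·(+223.8) + 1·(-324.6) + U
U = -351.2 − (+466.8) = -818.0 kJ/mol

U = -818.0 kJ/mol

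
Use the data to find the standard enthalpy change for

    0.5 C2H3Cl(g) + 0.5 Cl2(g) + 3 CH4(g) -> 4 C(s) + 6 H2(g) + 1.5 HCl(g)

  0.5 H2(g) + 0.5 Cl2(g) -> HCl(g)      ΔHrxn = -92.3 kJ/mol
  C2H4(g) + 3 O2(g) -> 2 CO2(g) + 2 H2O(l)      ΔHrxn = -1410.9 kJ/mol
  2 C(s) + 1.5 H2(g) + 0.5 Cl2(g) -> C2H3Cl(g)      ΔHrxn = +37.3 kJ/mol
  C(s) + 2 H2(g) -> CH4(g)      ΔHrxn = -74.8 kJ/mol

equation 1 × 3/2: (3/2)·(-92.3) = -138.45 kJ/mol
equation 2: not needed.
equation 3 reversed and × 1/2: (-1/2)·(+37.3) = -18.65 kJ/mol
equation 4 reversed and × 3: (-3)·(-74.8) = +224.4 kJ/mol
ΔHrxn = (3/2)·(-92.3) + (-1/2)·(+37.3) + (-3)·(-74.8) = 67.3 kJ/mol

ΔHrxn = 67.3 kJ/mol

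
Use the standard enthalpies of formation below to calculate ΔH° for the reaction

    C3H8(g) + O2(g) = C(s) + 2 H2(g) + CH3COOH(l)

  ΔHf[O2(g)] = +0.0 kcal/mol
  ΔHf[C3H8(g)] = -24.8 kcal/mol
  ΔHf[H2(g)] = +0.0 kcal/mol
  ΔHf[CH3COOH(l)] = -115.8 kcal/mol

ΔH° = -91.0 kcal/mol

Products: 1·(+0.0) + 2·(+0.0) + 1·(-115.8) = -115.8
Reactants: 1·(-24.8) + 1·(+0.0) = -24.8
ΔH° = (-115.8) − (-24.8) = -91.0 kcal/mol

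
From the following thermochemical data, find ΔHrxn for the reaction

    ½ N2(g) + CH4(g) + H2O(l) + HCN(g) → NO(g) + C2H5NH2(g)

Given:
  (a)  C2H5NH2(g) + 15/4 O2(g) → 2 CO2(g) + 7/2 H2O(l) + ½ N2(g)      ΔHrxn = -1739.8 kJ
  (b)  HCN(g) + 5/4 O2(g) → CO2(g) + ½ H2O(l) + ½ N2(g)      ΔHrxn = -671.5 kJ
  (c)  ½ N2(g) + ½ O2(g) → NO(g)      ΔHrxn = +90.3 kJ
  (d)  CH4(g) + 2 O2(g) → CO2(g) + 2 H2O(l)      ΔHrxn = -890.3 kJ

ΔHrxn = 268.3 kJ

(a) reversed (reverse to put C2H5NH2(g) on the product side): +1739.8 kJ
(b) as written (HCN(g) already on the reactant side): -671.5 kJ
(c) as written (NO(g) already on the product side): +90.3 kJ
(d) as written (CH4(g) already on the reactant side): -890.3 kJ
ΔHrxn = (-1)·(-1739.8) + (1)·(-671.5) + (1)·(+90.3) + (1)·(-890.3) = 268.3 kJ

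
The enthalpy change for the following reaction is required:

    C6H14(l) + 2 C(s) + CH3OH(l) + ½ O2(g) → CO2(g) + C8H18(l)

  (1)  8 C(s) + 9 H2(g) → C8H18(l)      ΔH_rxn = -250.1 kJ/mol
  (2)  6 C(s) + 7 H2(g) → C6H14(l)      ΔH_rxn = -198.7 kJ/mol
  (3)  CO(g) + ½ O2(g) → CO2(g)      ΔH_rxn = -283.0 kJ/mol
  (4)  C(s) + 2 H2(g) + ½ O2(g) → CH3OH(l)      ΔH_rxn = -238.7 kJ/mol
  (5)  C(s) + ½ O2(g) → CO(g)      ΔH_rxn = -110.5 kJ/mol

ΔH_rxn = -206.2 kJ/mol

(1) as written: -250.1 kJ/mol
(2) reversed: +198.7 kJ/mol
(3) as written: -283.0 kJ/mol
(4) reversed: +238.7 kJ/mol
(5) as written: -110.5 kJ/mol
ΔH_rxn = (-250.1) + (+198.7) + (-283.0) + (+238.7) + (-110.5) = -206.2 kJ/mol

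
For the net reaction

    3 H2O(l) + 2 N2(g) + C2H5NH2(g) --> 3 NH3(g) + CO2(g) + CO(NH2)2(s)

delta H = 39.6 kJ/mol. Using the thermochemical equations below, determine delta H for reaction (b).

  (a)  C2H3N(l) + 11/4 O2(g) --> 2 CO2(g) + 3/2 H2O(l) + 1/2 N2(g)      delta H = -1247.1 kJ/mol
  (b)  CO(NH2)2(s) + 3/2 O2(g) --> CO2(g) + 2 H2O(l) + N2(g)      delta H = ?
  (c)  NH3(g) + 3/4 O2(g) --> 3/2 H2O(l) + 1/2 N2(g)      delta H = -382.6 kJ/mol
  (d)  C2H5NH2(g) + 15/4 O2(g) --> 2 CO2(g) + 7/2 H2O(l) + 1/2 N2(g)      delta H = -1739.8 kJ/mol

delta H = -631.6 kJ/mol

(a): not needed.
(b) reversed: contributes −x
(c) reversed and × 3: (-3)·(-382.6) = +1147.8 kJ/mol
(d) as written: -1739.8 kJ/mol
+39.6 = (+1147.8) + (-1739.8) − x
x = (+39.6 − (-592.0)) / (-1) = -631.6 kJ/mol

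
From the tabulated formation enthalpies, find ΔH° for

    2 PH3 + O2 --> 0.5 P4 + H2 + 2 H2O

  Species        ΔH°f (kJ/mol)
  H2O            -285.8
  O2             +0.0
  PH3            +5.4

ΔH°rxn = Σ nΔHf°(products) − Σ nΔHf°(reactants).
Products: 1/2·(+0.0) + 1·(+0.0) + 2·(-285.8) = -571.6
Reactants: 2·(+5.4) + 1·(+0.0) = +10.8
ΔH° = (-571.6) − (+10.8) = -582.4 kJ/mol

ΔH° = -582.4 kJ/mol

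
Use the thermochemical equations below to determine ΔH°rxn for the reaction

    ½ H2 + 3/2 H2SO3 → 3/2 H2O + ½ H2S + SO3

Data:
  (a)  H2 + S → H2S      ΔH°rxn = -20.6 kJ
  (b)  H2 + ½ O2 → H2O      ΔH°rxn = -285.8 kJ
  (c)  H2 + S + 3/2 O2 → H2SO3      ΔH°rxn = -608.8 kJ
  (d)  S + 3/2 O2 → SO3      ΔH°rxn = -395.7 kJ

(a) × 1/2: (1/2)·(-20.6) = -10.3 kJ
(b) × 3/2: (3/2)·(-285.8) = -428.7 kJ
(c) reversed and × 3/2: (-3/2)·(-608.8) = +913.2 kJ
(d) as written: -395.7 kJ
ΔH°rxn = (1/2)·(-20.6) + (3/2)·(-285.8) + (-3/2)·(-608.8) + (1)·(-395.7) = 78.5 kJ

ΔH°rxn = 78.5 kJ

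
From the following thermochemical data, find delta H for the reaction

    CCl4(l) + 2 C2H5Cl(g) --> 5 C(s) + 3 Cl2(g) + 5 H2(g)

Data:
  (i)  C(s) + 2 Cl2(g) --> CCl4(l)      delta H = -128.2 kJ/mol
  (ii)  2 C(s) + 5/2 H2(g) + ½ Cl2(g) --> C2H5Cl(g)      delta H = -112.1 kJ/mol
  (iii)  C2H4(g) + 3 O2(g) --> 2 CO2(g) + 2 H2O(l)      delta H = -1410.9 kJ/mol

delta H = 352.4 kJ/mol

(i) reversed (reverse to put CCl4(l) on the reactant side): +128.2 kJ/mol
(ii) reversed and × 2 (C2H5Cl(g) must end up as a reactant; scale by 2 for the 2 C2H5Cl(g)): (-2)·(-112.1) = +224.2 kJ/mol
(iii): not needed (CO2(g) appears nowhere else).
Since enthalpy is a state function, delta H = (-1)·(-128.2) + (-2)·(-112.1) = 352.4 kJ/mol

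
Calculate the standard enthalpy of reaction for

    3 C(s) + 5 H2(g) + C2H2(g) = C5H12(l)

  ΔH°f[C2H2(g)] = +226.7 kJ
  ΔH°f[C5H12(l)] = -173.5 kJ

Products: 1·(-173.5) = -173.5
Reactants: 3·(+0.0) + 5·(+0.0) + 1·(+226.7) = +226.7
ΔHrxn = (-173.5) − (+226.7) = -400.2 kJ

ΔHrxn = -400.2 kJ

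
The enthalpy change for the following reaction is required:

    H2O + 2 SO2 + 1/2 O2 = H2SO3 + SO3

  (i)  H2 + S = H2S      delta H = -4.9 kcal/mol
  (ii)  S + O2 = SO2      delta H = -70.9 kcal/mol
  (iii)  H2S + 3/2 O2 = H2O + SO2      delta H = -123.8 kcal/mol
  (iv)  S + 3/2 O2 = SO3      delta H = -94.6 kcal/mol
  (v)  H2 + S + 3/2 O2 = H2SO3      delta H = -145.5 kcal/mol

(i) reversed: +4.9 kcal/mol
(ii) reversed: +70.9 kcal/mol
(iii) reversed: +123.8 kcal/mol
(iv) as written: -94.6 kcal/mol
(v) as written: -145.5 kcal/mol
delta H = (-1)·(-4.9) + (-1)·(-70.9) + (-1)·(-123.8) + (1)·(-94.6) + (1)·(-145.5) = -40.5 kcal/mol

delta H = -40.5 kcal/mol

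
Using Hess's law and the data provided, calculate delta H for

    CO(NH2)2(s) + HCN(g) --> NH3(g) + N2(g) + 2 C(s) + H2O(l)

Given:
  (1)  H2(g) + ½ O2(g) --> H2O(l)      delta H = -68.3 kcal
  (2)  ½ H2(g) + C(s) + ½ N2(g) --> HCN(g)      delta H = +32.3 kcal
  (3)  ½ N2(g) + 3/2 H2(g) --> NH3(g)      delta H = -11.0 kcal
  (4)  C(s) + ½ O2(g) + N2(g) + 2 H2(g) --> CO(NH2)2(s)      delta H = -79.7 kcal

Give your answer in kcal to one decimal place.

(1) as written (H2O(l) already on the product side): -68.3 kcal
(2) reversed (reverse to put HCN(g) on the reactant side): -32.3 kcal
(3) as written (NH3(g) already on the product side): -11.0 kcal
(4) reversed (reverse to put CO(NH2)2(s) on the reactant side): +79.7 kcal
Since enthalpy is a state function, delta H = (-68.3) + (-32.3) + (-11.0) + (+79.7) = -31.9 kcal

delta H = -31.9 kcal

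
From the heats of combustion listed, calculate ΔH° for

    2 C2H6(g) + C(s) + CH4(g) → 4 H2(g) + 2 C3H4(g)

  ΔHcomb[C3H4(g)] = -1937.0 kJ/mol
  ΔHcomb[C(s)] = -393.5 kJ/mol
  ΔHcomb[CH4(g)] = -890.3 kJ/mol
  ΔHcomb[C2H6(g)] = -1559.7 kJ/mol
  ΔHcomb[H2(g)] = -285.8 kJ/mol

ΔH° = 614.0 kJ/mol

Using ΔH = Σ nΔHc°(reactants) − Σ nΔHc°(products):
= [2·(-1559.7) + 1·(-393.5) + 1·(-890.3)] − [4·(-285.8) + 2·(-1937.0)]
= 614.0 kJ/mol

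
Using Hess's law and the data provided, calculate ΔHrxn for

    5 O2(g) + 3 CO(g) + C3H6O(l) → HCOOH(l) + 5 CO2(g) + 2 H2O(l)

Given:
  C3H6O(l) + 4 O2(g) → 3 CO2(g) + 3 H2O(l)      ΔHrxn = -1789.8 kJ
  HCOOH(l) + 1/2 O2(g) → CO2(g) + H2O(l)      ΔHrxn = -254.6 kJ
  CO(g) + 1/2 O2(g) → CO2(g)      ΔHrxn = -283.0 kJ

equation 1 as written (C3H6O(l) already on the reactant side): -1789.8 kJ
equation 2 reversed (reverse to put HCOOH(l) on the product side): +254.6 kJ
equation 3 × 3 (×3 to match 3 CO(g) in the target): (3)·(-283.0) = -849.0 kJ
Since enthalpy is a state function, ΔHrxn = (-1789.8) + (+254.6) + (-849.0) = -2384.2 kJ

ΔHrxn = -2384.2 kJ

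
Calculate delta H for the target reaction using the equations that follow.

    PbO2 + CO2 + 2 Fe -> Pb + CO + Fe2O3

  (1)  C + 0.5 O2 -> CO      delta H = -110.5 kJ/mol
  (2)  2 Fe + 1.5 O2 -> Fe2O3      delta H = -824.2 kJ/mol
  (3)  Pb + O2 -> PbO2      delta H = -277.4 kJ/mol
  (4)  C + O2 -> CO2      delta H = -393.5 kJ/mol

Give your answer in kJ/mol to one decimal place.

(1) as written (CO already on the product side): -110.5 kJ/mol
(2) as written (Fe2O3 already on the product side): -824.2 kJ/mol
(3) reversed (reverse to put PbO2 on the reactant side): +277.4 kJ/mol
(4) reversed (reverse to put CO2 on the reactant side): +393.5 kJ/mol
By Hess's law, delta H = (1)·(-110.5) + (1)·(-824.2) + (-1)·(-277.4) + (-1)·(-393.5) = -263.8 kJ/mol

delta H = -263.8 kJ/mol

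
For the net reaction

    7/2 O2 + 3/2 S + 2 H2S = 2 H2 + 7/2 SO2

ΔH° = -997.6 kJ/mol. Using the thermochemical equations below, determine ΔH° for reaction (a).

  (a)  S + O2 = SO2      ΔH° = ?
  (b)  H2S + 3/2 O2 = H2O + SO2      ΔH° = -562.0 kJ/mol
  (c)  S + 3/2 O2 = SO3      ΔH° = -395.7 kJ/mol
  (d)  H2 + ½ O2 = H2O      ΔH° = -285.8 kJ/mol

ΔH° = -296.8 kJ/mol

(a) × 3/2: contributes 3/2·x
(b) × 2 (×2 to match 2 H2S in the target): (2)·(-562.0) = -1124.0 kJ/mol
(c): not needed (SO3 appears nowhere else).
(d) reversed and × 2 (reverse to put H2 on the product side; scale by 2 for the 2 H2): (-2)·(-285.8) = +571.6 kJ/mol
-997.6 = (-1124.0) + (+571.6) + 3/2·x
x = (-997.6 − (-552.4)) / (3/2) = -296.8 kJ/mol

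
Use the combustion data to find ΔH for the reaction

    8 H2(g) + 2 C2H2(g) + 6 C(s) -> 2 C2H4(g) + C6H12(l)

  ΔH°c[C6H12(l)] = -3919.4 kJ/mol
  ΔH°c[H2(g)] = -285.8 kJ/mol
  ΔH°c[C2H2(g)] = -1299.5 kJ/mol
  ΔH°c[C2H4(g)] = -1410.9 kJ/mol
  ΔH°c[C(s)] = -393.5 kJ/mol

With combustion enthalpies, reactants minus products:
= [8·(-285.8) + 2·(-1299.5) + 6·(-393.5)] − [2·(-1410.9) + 1·(-3919.4)]
= -505.2 kJ/mol

ΔH = -505.2 kJ/mol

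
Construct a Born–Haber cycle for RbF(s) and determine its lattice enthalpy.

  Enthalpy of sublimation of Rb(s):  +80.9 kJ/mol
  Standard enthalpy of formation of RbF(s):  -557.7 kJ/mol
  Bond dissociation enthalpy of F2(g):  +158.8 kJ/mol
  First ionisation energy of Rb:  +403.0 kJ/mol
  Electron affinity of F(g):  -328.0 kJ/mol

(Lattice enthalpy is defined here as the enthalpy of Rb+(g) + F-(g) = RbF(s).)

ΔHf° = 1·ΔHsub + 1·(ΣIE) + 1/2·D(F2) + 1·EA + U
-557.7 = 1·(+80.9) + 1·(+403.0) + 1/2·(+158.8) + 1·(-328.0) + U
U = -557.7 − (+235.3) = -793.0 kJ/mol

U = -793.0 kJ/mol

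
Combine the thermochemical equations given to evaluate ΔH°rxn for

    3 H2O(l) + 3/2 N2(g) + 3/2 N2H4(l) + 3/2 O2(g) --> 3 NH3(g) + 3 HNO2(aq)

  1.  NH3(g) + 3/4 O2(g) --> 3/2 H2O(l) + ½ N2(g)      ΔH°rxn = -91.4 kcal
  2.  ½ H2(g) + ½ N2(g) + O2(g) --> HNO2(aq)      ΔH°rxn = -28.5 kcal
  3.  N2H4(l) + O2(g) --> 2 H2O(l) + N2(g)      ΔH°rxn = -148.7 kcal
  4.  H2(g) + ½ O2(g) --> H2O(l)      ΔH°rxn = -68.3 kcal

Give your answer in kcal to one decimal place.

ΔH°rxn = 68.1 kcal

eq. 1 reversed and × 3: (-3)·(-91.4) = +274.2 kcal
eq. 2 × 3: (3)·(-28.5) = -85.5 kcal
eq. 3 × 3/2: (3/2)·(-148.7) = -223.05 kcal
eq. 4 reversed and × 3/2: (-3/2)·(-68.3) = +102.45 kcal
ΔH°rxn = (+274.2) + (-85.5) + (-223.05) + (+102.45) = 68.1 kcal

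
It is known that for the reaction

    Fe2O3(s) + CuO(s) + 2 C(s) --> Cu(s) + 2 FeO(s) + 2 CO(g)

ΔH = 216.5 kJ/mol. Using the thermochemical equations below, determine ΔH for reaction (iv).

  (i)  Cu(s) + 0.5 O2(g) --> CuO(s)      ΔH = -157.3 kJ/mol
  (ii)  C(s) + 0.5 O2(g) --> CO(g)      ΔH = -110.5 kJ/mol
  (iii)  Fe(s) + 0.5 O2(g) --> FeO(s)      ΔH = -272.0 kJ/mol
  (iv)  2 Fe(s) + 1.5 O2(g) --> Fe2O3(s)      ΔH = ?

(i) reversed (reverse to put CuO(s) on the reactant side): +157.3 kJ/mol
(ii) × 2 (×2 to match 2 CO(g) in the target): (2)·(-110.5) = -221.0 kJ/mol
(iii) × 2 (×2 to match 2 FeO(s) in the target): (2)·(-272.0) = -544.0 kJ/mol
(iv) reversed (Fe2O3(s) must end up as a reactant): contributes −x
+216.5 = (+157.3) + (-221.0) + (-544.0) − x
x = (+216.5 − (-607.7)) / (-1) = -824.2 kJ/mol

ΔH = -824.2 kJ/mol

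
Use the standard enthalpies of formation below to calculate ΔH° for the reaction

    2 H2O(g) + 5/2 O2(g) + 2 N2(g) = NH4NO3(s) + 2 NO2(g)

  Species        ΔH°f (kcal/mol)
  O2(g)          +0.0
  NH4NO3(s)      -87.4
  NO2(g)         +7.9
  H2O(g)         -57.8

ΔH° = 44.0 kcal/mol

Products: 1·(-87.4) + 2·(+7.9) = -71.6
Reactants: 2·(-57.8) + 5/2·(+0.0) + 2·(+0.0) = -115.6
ΔH° = (-71.6) − (-115.6) = 44.0 kcal/mol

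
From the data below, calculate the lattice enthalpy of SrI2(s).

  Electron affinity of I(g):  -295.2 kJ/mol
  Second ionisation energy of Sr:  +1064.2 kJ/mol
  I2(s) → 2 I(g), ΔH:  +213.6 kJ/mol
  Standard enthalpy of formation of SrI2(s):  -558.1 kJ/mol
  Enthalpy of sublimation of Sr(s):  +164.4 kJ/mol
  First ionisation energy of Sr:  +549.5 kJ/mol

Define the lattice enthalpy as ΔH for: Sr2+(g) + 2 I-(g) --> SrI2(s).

ΔHf° = 1·ΔHsub + 1·(ΣIE) + 1·D(I2) + 2·EA + U
-558.1 = 1·(+164.4) + 1·(+1613.7) + 1·(+213.6) + 2·(-295.2) + U
U = -558.1 − (+1401.3) = -1959.4 kJ/mol

U = -1959.4 kJ/mol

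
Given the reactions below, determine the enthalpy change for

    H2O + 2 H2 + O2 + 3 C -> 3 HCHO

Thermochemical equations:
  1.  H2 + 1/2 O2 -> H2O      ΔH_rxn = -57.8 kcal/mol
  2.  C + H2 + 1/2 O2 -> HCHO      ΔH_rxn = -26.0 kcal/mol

eq. 1 reversed: +57.8 kcal/mol
eq. 2 × 3: (3)·(-26.0) = -78.0 kcal/mol
Since enthalpy is a state function, ΔH_rxn = (-1)·(-57.8) + (3)·(-26.0) = -20.2 kcal/mol

ΔH_rxn = -20.2 kcal/mol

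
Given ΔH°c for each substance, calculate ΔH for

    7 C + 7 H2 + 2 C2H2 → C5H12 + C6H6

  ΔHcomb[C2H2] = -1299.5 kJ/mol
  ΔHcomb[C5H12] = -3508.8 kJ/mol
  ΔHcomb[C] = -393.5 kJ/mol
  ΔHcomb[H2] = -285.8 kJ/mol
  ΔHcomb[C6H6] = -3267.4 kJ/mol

ΔH = -577.9 kJ/mol

With combustion enthalpies, reactants minus products:
= [7·(-393.5) + 7·(-285.8) + 2·(-1299.5)] − [1·(-3508.8) + 1·(-3267.4)]
= -577.9 kJ/mol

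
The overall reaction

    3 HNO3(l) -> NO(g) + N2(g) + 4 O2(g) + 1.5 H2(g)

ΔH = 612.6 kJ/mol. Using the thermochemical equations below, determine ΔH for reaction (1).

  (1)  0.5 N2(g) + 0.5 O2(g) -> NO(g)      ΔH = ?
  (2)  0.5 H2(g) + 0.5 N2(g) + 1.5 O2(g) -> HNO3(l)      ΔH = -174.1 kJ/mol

ΔH = 90.3 kJ/mol

(1) as written: contributes x
(2) reversed and × 3: (-3)·(-174.1) = +522.3 kJ/mol
+612.6 = (+522.3) + x
x = (+612.6 − (+522.3)) / (1) = 90.3 kJ/mol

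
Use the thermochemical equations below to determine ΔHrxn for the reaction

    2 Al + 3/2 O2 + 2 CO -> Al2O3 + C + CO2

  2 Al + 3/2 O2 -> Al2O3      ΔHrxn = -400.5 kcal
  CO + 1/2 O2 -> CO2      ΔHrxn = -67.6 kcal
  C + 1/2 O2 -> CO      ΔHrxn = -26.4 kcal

ΔHrxn = -441.7 kcal

equation 1 as written: -400.5 kcal
equation 2 as written: -67.6 kcal
equation 3 reversed: +26.4 kcal
ΔHrxn = (-400.5) + (-67.6) + (+26.4) = -441.7 kcal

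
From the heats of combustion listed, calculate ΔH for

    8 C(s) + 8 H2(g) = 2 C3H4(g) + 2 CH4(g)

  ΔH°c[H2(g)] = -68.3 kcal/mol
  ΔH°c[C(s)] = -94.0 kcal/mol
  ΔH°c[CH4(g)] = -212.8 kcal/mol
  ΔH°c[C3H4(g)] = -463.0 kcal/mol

ΔH = 53.2 kcal/mol

With combustion enthalpies, reactants minus products:
= [8·(-94.0) + 8·(-68.3)] − [2·(-463.0) + 2·(-212.8)]
= 53.2 kcal/mol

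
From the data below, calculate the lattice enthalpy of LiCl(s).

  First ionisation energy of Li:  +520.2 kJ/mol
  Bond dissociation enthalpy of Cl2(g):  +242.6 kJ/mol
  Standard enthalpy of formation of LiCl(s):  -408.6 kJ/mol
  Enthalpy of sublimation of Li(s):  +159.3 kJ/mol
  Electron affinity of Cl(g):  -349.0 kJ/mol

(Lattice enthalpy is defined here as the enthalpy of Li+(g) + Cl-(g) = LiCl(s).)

U = -860.4 kJ/mol

ΔHf° = 1·ΔHsub + 1·(ΣIE) + 1/2·D(Cl2) + 1·EA + U
-408.6 = 1·(+159.3) + 1·(+520.2) + 1/2·(+242.6) + 1·(-349.0) + U
U = -408.6 − (+451.8) = -860.4 kJ/mol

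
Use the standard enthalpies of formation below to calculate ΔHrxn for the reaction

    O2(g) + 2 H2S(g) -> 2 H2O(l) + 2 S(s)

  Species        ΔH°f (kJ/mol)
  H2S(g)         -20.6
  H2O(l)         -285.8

ΔHrxn = -530.4 kJ/mol

Products: 2·(-285.8) + 2·(+0.0) = -571.6
Reactants: 1·(+0.0) + 2·(-20.6) = -41.2
ΔHrxn = (-571.6) − (-41.2) = -530.4 kJ/mol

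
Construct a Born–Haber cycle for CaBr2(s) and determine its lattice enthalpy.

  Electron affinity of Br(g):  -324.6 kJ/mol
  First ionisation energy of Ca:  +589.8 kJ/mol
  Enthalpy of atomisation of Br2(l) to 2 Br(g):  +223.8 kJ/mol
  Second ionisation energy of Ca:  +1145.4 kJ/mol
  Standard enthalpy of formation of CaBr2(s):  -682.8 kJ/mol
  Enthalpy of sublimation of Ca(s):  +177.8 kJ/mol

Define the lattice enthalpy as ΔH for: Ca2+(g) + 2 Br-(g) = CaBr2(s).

ΔHf° = 1·ΔHsub + 1·(ΣIE) + 1·D(Br2) + 2·EA + U
-682.8 = 1·(+177.8) + 1·(+1735.2) + 1·(+223.8) + 2·(-324.6) + U
U = -682.8 − (+1487.6) = -2170.4 kJ/mol

U = -2170.4 kJ/mol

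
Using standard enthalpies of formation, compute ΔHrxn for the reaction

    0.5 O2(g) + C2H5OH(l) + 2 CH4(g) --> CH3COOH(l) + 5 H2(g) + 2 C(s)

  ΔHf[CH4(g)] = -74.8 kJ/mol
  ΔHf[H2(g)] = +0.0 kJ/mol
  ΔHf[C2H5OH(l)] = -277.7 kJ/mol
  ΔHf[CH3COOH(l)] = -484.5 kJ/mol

ΔHrxn = -57.2 kJ/mol

Products: 1·(-484.5) + 5·(+0.0) + 2·(+0.0) = -484.5
Reactants: 1/2·(+0.0) + 1·(-277.7) + 2·(-74.8) = -427.3
ΔHrxn = (-484.5) − (-427.3) = -57.2 kJ/mol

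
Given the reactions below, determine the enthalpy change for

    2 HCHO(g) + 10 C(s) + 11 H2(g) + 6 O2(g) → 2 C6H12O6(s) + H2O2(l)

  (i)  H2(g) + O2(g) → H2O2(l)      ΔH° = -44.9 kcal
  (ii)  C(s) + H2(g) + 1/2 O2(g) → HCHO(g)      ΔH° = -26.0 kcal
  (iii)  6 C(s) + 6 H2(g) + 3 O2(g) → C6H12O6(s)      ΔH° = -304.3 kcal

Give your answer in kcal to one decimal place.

ΔH° = -601.5 kcal

(i) as written: -44.9 kcal
(ii) reversed and × 2: (-2)·(-26.0) = +52.0 kcal
(iii) × 2: (2)·(-304.3) = -608.6 kcal
Combining the equations, ΔH° = (1)·(-44.9) + (-2)·(-26.0) + (2)·(-304.3) = -601.5 kcal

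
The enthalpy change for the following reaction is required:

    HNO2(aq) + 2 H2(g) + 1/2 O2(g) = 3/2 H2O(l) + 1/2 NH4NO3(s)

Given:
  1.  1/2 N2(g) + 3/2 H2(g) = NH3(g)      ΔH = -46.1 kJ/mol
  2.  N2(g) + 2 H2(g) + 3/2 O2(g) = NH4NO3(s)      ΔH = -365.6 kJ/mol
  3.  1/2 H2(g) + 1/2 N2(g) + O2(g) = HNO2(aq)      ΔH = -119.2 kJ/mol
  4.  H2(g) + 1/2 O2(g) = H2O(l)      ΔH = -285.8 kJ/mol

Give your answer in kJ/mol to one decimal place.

ΔH = -492.3 kJ/mol

eq. 1: not needed.
eq. 2 × 1/2: (1/2)·(-365.6) = -182.8 kJ/mol
eq. 3 reversed: +119.2 kJ/mol
eq. 4 × 3/2: (3/2)·(-285.8) = -428.7 kJ/mol
ΔH = (-182.8) + (+119.2) + (-428.7) = -492.3 kJ/mol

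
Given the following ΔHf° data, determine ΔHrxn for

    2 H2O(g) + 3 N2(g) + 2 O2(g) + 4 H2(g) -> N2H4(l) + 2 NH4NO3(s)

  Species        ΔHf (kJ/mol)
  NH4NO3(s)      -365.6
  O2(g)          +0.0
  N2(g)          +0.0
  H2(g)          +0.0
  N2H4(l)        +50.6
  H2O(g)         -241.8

ΔHrxn = -197.0 kJ/mol

Products: 1·(+50.6) + 2·(-365.6) = -680.6
Reactants: 2·(-241.8) + 3·(+0.0) + 2·(+0.0) + 4·(+0.0) = -483.6
ΔHrxn = (-680.6) − (-483.6) = -197.0 kJ/mol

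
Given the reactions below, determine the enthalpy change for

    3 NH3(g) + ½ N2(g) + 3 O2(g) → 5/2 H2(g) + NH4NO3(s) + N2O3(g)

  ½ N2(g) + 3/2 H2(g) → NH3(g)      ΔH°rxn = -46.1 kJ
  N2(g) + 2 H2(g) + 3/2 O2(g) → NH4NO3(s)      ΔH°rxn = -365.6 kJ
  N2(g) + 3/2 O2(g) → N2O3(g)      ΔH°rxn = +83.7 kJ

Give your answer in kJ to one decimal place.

ΔH°rxn = -143.6 kJ

equation 1 reversed and × 3: (-3)·(-46.1) = +138.3 kJ
equation 2 as written: -365.6 kJ
equation 3 as written: +83.7 kJ
By Hess's law, ΔH°rxn = (-3)·(-46.1) + (1)·(-365.6) + (1)·(+83.7) = -143.6 kJ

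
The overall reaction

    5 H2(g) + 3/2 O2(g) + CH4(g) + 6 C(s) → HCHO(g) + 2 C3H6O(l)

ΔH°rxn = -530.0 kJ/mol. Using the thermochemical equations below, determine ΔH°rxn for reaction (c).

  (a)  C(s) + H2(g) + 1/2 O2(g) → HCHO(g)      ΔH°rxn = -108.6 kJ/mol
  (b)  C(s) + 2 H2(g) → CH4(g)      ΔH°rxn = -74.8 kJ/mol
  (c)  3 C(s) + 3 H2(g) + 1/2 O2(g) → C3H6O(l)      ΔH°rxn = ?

(a) as written (HCHO(g) already on the product side): -108.6 kJ/mol
(b) reversed (CH4(g) must end up as a reactant): +74.8 kJ/mol
(c) × 2 (×2 to match 2 C3H6O(l) in the target): contributes 2·x
-530.0 = (-108.6) + (+74.8) + 2·x
x = (-530.0 − (-33.8)) / (2) = -248.1 kJ/mol

ΔH°rxn = -248.1 kJ/mol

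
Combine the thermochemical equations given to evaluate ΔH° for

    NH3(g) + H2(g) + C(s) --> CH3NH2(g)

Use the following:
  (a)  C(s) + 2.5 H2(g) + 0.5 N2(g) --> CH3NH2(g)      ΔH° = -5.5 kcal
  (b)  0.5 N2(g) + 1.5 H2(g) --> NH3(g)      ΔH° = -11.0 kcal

ΔH° = 5.5 kcal

(a) as written (CH3NH2(g) already on the product side): -5.5 kcal
(b) reversed (reverse to put NH3(g) on the reactant side): +11.0 kcal
Since enthalpy is a state function, ΔH° = (-5.5) + (+11.0) = 5.5 kcal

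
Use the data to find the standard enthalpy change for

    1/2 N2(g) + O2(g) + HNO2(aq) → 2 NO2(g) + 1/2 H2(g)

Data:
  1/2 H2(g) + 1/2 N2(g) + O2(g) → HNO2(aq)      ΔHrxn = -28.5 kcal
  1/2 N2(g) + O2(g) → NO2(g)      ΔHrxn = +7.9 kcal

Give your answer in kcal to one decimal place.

equation 1 reversed (reverse to put HNO2(aq) on the reactant side): +28.5 kcal
equation 2 × 2 (×2 to match 2 NO2(g) in the target): (2)·(+7.9) = +15.8 kcal
By Hess's law, ΔHrxn = (-1)·(-28.5) + (2)·(+7.9) = 44.3 kcal

ΔHrxn = 44.3 kcal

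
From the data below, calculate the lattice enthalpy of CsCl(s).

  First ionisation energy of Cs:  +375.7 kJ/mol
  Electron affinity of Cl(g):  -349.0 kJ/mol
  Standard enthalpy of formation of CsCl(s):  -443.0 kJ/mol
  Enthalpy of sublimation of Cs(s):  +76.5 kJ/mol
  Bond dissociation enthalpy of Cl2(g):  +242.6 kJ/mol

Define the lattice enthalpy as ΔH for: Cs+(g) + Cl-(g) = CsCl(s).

ΔHf° = 1·ΔHsub + 1·(ΣIE) + 1/2·D(Cl2) + 1·EA + U
-443.0 = 1·(+76.5) + 1·(+375.7) + 1/2·(+242.6) + 1·(-349.0) + U
U = -443.0 − (+224.5) = -667.5 kJ/mol

U = -667.5 kJ/mol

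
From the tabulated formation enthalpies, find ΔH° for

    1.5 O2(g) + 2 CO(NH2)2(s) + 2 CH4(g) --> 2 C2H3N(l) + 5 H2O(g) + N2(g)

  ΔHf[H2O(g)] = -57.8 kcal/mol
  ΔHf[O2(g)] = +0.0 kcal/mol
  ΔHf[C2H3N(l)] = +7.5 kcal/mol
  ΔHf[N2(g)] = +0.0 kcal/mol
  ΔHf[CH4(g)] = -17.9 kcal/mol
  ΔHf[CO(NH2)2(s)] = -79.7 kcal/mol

ΔH° = -78.8 kcal/mol

Products: 2·(+7.5) + 5·(-57.8) + 1·(+0.0) = -274.0
Reactants: 3/2·(+0.0) + 2·(-79.7) + 2·(-17.9) = -195.2
ΔH° = (-274.0) − (-195.2) = -78.8 kcal/mol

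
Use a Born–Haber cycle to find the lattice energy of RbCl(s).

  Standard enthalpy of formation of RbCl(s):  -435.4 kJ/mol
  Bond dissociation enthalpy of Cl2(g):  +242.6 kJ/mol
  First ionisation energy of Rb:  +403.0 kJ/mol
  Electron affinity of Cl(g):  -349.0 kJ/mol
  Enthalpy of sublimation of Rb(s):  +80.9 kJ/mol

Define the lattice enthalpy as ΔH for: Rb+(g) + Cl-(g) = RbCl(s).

ΔHf° = 1·ΔHsub + 1·(ΣIE) + 1/2·D(Cl2) + 1·EA + U
-435.4 = 1·(+80.9) + 1·(+403.0) + 1/2·(+242.6) + 1·(-349.0) + U
U = -435.4 − (+256.2) = -691.6 kJ/mol

U = -691.6 kJ/mol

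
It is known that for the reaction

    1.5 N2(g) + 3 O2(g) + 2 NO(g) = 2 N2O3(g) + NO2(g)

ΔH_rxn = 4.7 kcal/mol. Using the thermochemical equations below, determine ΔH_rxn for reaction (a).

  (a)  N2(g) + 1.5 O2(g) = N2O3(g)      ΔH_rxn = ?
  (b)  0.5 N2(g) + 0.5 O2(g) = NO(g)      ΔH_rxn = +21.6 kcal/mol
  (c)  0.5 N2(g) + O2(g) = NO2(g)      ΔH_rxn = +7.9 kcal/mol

(a) × 2: contributes 2·x
(b) reversed and × 2: (-2)·(+21.6) = -43.2 kcal/mol
(c) as written: +7.9 kcal/mol
+4.7 = (-43.2) + (+7.9) + 2·x
x = (+4.7 − (-35.3)) / (2) = 20.0 kcal/mol

ΔH_rxn = 20.0 kcal/mol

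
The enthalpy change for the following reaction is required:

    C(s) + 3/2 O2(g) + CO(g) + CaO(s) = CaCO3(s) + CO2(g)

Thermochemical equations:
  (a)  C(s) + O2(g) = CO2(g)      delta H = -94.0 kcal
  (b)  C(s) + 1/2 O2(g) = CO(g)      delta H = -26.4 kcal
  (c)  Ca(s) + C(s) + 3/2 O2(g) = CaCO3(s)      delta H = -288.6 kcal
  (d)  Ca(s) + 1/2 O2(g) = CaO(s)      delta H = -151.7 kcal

delta H = -204.5 kcal

(a) as written: -94.0 kcal
(b) reversed: +26.4 kcal
(c) as written: -288.6 kcal
(d) reversed: +151.7 kcal
Summing the manipulated equations, delta H = (1)·(-94.0) + (-1)·(-26.4) + (1)·(-288.6) + (-1)·(-151.7) = -204.5 kcal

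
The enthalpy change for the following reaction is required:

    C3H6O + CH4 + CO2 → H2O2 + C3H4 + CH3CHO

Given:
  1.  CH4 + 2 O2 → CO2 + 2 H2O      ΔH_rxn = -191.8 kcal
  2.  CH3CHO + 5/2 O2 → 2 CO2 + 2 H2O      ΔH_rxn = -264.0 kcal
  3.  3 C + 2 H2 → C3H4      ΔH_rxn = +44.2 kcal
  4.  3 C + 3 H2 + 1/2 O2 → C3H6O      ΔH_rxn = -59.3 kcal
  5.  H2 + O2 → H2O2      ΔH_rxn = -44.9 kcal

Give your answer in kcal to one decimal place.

eq. 1 as written (CH4 already on the reactant side): -191.8 kcal
eq. 2 reversed (reverse to put CH3CHO on the product side): +264.0 kcal
eq. 3 as written (C3H4 already on the product side): +44.2 kcal
eq. 4 reversed (C3H6O must end up as a reactant): +59.3 kcal
eq. 5 as written (H2O2 already on the product side): -44.9 kcal
ΔH_rxn = (1)·(-191.8) + (-1)·(-264.0) + (1)·(+44.2) + (-1)·(-59.3) + (1)·(-44.9) = 130.8 kcal

ΔH_rxn = 130.8 kcal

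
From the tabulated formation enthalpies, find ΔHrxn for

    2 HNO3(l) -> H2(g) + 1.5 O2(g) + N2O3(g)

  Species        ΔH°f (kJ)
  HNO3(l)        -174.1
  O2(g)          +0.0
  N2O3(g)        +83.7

Products: 1·(+0.0) + 3/2·(+0.0) + 1·(+83.7) = +83.7
Reactants: 2·(-174.1) = -348.2
ΔHrxn = (+83.7) − (-348.2) = 431.9 kJ

ΔHrxn = 431.9 kJ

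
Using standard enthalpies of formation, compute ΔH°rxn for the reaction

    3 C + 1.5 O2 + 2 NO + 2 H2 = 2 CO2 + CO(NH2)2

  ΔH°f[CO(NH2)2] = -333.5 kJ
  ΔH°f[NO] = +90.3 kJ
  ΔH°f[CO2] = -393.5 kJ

ΔH°rxn = -1301.1 kJ

Products: 2·(-393.5) + 1·(-333.5) = -1120.5
Reactants: 3·(+0.0) + 3/2·(+0.0) + 2·(+90.3) + 2·(+0.0) = +180.6
ΔH°rxn = (-1120.5) − (+180.6) = -1301.1 kJ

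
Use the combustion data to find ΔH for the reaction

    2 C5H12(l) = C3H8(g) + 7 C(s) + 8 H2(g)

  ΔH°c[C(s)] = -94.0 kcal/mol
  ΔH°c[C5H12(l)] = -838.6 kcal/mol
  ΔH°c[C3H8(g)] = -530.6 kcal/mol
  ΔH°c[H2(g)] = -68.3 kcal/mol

Using ΔH = Σ nΔHc°(reactants) − Σ nΔHc°(products):
= [2·(-838.6)] − [1·(-530.6) + 7·(-94.0) + 8·(-68.3)]
= 57.8 kcal/mol

ΔH = 57.8 kcal/mol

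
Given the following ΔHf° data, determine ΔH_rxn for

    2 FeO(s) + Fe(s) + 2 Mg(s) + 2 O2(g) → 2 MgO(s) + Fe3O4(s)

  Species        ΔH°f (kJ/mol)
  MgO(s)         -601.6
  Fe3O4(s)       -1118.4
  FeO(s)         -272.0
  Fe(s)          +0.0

Products: 2·(-601.6) + 1·(-1118.4) = -2321.6
Reactants: 2·(-272.0) + 1·(+0.0) + 2·(+0.0) + 2·(+0.0) = -544.0
ΔH_rxn = (-2321.6) − (-544.0) = -1777.6 kJ/mol

ΔH_rxn = -1777.6 kJ/mol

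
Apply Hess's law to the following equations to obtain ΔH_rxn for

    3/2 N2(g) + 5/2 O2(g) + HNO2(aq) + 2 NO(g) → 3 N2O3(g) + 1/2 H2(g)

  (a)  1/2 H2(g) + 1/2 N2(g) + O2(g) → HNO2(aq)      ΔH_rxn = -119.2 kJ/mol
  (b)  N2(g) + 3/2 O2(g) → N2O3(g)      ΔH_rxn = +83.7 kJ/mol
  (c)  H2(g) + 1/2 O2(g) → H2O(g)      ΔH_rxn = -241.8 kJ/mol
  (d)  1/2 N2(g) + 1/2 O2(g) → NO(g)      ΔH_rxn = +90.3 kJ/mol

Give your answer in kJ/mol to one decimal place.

(a) reversed: +119.2 kJ/mol
(b) × 3: (3)·(+83.7) = +251.1 kJ/mol
(c): not needed.
(d) reversed and × 2: (-2)·(+90.3) = -180.6 kJ/mol
ΔH_rxn = (-1)·(-119.2) + (3)·(+83.7) + (-2)·(+90.3) = 189.7 kJ/mol

ΔH_rxn = 189.7 kJ/mol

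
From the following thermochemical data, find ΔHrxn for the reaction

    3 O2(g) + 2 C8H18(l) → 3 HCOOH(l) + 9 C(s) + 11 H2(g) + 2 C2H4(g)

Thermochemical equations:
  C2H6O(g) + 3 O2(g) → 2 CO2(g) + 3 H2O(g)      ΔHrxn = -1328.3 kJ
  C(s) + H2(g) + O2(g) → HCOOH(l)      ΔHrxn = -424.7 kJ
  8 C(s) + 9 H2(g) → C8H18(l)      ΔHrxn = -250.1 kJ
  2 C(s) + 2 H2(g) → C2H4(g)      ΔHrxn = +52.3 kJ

equation 1: not needed.
equation 2 × 3: (3)·(-424.7) = -1274.1 kJ
equation 3 reversed and × 2: (-2)·(-250.1) = +500.2 kJ
equation 4 × 2: (2)·(+52.3) = +104.6 kJ
Combining the equations, ΔHrxn = (3)·(-424.7) + (-2)·(-250.1) + (2)·(+52.3) = -669.3 kJ

ΔHrxn = -669.3 kJ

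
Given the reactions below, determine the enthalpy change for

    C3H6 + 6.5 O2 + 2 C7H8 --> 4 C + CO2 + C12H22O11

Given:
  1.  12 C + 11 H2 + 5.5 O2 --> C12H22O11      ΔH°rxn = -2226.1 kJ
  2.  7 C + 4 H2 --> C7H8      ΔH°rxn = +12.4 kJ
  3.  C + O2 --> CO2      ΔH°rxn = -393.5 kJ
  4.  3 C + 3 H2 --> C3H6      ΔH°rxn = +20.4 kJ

ΔH°rxn = -2664.8 kJ

eq. 1 as written (C12H22O11 already on the product side): -2226.1 kJ
eq. 2 reversed and × 2 (C7H8 must end up as a reactant; scale by 2 for the 2 C7H8): (-2)·(+12.4) = -24.8 kJ
eq. 3 as written (CO2 already on the product side): -393.5 kJ
eq. 4 reversed (reverse to put C3H6 on the reactant side): -20.4 kJ
ΔH°rxn = (-2226.1) + (-24.8) + (-393.5) + (-20.4) = -2664.8 kJ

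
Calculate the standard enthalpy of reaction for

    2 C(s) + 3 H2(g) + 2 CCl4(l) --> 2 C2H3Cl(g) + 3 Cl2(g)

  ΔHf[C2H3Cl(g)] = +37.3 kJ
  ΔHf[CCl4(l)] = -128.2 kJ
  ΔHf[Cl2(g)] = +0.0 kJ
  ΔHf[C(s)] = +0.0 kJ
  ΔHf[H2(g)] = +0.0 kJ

ΔHrxn = 331.0 kJ

Products: 2·(+37.3) + 3·(+0.0) = +74.6
Reactants: 2·(+0.0) + 3·(+0.0) + 2·(-128.2) = -256.4
ΔHrxn = (+74.6) − (-256.4) = 331.0 kJ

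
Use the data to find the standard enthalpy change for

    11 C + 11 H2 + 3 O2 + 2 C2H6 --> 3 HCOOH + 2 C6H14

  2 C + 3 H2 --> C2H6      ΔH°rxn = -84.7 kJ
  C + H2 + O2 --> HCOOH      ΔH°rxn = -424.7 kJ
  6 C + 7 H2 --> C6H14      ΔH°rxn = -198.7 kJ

equation 1 reversed and × 2: (-2)·(-84.7) = +169.4 kJ
equation 2 × 3: (3)·(-424.7) = -1274.1 kJ
equation 3 × 2: (2)·(-198.7) = -397.4 kJ
ΔH°rxn = (-2)·(-84.7) + (3)·(-424.7) + (2)·(-198.7) = -1502.1 kJ

ΔH°rxn = -1502.1 kJ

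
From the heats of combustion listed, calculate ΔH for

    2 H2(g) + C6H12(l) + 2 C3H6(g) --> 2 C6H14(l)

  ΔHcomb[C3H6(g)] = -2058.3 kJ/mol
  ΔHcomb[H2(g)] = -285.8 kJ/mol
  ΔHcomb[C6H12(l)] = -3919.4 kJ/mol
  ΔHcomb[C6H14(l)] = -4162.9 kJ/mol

With combustion enthalpies, reactants minus products:
= [2·(-285.8) + 1·(-3919.4) + 2·(-2058.3)] − [2·(-4162.9)]
= -281.8 kJ/mol

ΔH = -281.8 kJ/mol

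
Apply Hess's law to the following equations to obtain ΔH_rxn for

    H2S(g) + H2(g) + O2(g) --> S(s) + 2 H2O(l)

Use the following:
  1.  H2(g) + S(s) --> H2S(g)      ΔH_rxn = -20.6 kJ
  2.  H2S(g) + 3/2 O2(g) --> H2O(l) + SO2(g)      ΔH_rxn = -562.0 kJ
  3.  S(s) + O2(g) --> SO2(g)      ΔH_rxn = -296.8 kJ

eq. 1 as written: -20.6 kJ
eq. 2 × 2: (2)·(-562.0) = -1124.0 kJ
eq. 3 reversed and × 2: (-2)·(-296.8) = +593.6 kJ
Combining the equations, ΔH_rxn = (-20.6) + (-1124.0) + (+593.6) = -551.0 kJ

ΔH_rxn = -551.0 kJ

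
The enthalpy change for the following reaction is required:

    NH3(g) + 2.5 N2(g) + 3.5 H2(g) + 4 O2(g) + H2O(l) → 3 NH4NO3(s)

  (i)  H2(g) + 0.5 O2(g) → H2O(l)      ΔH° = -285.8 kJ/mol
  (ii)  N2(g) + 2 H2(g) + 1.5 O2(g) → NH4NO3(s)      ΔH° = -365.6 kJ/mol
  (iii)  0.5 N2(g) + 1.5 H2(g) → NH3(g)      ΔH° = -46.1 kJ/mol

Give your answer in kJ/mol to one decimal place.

(i) reversed (H2O(l) must end up as a reactant): +285.8 kJ/mol
(ii) × 3 (×3 to match 3 NH4NO3(s) in the target): (3)·(-365.6) = -1096.8 kJ/mol
(iii) reversed (reverse to put NH3(g) on the reactant side): +46.1 kJ/mol
Since enthalpy is a state function, ΔH° = (-1)·(-285.8) + (3)·(-365.6) + (-1)·(-46.1) = -764.9 kJ/mol

ΔH° = -764.9 kJ/mol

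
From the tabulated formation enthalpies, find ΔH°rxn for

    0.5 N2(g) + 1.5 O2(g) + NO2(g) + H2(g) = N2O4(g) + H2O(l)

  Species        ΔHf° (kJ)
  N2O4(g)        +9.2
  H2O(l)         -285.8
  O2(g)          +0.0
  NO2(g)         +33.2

ΔH°rxn = -309.8 kJ

Products: 1·(+9.2) + 1·(-285.8) = -276.6
Reactants: 1/2·(+0.0) + 3/2·(+0.0) + 1·(+33.2) + 1·(+0.0) = +33.2
ΔH°rxn = (-276.6) − (+33.2) = -309.8 kJ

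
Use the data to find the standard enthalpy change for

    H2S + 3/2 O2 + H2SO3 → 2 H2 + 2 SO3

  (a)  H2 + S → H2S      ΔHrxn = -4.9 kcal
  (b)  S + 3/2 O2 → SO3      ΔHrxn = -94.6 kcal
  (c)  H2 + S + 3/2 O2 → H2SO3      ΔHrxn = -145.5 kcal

ΔHrxn = -38.8 kcal

(a) reversed (H2S must end up as a reactant): +4.9 kcal
(b) × 2 (×2 to match 2 SO3 in the target): (2)·(-94.6) = -189.2 kcal
(c) reversed (H2SO3 must end up as a reactant): +145.5 kcal
ΔHrxn = (-1)·(-4.9) + (2)·(-94.6) + (-1)·(-145.5) = -38.8 kcal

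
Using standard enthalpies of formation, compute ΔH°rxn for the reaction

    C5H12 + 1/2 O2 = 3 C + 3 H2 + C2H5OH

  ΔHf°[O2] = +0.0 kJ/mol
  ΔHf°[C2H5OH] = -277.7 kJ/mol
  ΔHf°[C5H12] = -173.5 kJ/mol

Products: 3·(+0.0) + 3·(+0.0) + 1·(-277.7) = -277.7
Reactants: 1·(-173.5) + 1/2·(+0.0) = -173.5
ΔH°rxn = (-277.7) − (-173.5) = -104.2 kJ/mol

ΔH°rxn = -104.2 kJ/mol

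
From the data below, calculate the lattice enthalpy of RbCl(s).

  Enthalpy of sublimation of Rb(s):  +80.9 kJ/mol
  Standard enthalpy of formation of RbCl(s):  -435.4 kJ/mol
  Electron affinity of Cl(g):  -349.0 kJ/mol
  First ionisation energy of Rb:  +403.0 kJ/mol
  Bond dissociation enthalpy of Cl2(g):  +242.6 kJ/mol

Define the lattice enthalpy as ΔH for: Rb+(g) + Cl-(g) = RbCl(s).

U = -691.6 kJ/mol

ΔHf° = 1·ΔHsub + 1·(ΣIE) + 1/2·D(Cl2) + 1·EA + U
-435.4 = 1·(+80.9) + 1·(+403.0) + 1/2·(+242.6) + 1·(-349.0) + U
U = -435.4 − (+256.2) = -691.6 kJ/mol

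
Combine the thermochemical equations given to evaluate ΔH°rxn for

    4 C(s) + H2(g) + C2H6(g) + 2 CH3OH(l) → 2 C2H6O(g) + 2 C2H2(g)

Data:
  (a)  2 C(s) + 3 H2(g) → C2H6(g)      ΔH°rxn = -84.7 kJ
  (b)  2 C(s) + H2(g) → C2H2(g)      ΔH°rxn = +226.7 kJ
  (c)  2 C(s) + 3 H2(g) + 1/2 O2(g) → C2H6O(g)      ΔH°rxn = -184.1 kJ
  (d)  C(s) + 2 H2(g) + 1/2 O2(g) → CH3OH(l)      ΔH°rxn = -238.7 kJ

(a) reversed (C2H6(g) must end up as a reactant): +84.7 kJ
(b) × 2 (×2 to match 2 C2H2(g) in the target): (2)·(+226.7) = +453.4 kJ
(c) × 2 (×2 to match 2 C2H6O(g) in the target): (2)·(-184.1) = -368.2 kJ
(d) reversed and × 2 (reverse to put CH3OH(l) on the reactant side; ×2 to match 2 CH3OH(l) in the target): (-2)·(-238.7) = +477.4 kJ
ΔH°rxn = (-1)·(-84.7) + (2)·(+226.7) + (2)·(-184.1) + (-2)·(-238.7) = 647.3 kJ

ΔH°rxn = 647.3 kJ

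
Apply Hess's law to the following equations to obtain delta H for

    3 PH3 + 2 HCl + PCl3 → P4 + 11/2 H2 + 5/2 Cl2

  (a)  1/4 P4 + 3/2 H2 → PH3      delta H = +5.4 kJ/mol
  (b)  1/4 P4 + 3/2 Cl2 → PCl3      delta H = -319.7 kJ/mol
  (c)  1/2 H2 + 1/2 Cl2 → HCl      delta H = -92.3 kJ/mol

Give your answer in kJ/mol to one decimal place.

delta H = 488.1 kJ/mol

(a) reversed and × 3: (-3)·(+5.4) = -16.2 kJ/mol
(b) reversed: +319.7 kJ/mol
(c) reversed and × 2: (-2)·(-92.3) = +184.6 kJ/mol
Summing the manipulated equations, delta H = (-16.2) + (+319.7) + (+184.6) = 488.1 kJ/mol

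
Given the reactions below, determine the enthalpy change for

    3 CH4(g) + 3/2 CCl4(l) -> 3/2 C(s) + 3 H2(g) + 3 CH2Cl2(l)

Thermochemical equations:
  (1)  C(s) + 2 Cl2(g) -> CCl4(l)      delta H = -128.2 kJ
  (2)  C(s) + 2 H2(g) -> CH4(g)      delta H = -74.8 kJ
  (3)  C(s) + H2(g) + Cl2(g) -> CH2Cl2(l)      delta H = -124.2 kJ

delta H = 44.1 kJ

(1) reversed and × 3/2 (reverse to put CCl4(l) on the reactant side; ×3/2 to match 3/2 CCl4(l) in the target): (-3/2)·(-128.2) = +192.3 kJ
(2) reversed and × 3 (reverse to put CH4(g) on the reactant side; scale by 3 for the 3 CH4(g)): (-3)·(-74.8) = +224.4 kJ
(3) × 3 (scale by 3 for the 3 CH2Cl2(l)): (3)·(-124.2) = -372.6 kJ
Since enthalpy is a state function, delta H = (+192.3) + (+224.4) + (-372.6) = 44.1 kJ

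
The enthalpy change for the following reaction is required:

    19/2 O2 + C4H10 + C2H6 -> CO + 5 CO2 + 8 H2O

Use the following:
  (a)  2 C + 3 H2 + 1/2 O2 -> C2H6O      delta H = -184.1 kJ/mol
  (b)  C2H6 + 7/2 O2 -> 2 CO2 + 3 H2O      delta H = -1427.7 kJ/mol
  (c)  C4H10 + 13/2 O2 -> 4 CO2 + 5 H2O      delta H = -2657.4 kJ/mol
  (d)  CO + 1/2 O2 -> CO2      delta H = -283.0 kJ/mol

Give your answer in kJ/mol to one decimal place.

(a): not needed (H2 appears nowhere else).
(b) as written (C2H6 already on the reactant side): -1427.7 kJ/mol
(c) as written (C4H10 already on the reactant side): -2657.4 kJ/mol
(d) reversed (CO must end up as a product): +283.0 kJ/mol
Since enthalpy is a state function, delta H = (-1427.7) + (-2657.4) + (+283.0) = -3802.1 kJ/mol

delta H = -3802.1 kJ/mol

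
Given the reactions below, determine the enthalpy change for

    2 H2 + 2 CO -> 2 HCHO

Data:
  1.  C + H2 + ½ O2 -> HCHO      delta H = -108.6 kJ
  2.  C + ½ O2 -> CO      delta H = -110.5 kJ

eq. 1 × 2: (2)·(-108.6) = -217.2 kJ
eq. 2 reversed and × 2: (-2)·(-110.5) = +221.0 kJ
delta H = (2)·(-108.6) + (-2)·(-110.5) = 3.8 kJ

delta H = 3.8 kJ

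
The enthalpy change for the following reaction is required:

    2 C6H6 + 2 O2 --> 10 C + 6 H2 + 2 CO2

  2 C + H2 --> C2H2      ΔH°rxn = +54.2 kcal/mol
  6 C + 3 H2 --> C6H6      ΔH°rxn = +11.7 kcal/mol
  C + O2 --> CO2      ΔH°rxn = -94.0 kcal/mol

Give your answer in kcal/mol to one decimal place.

equation 1: not needed (C2H2 appears nowhere else).
equation 2 reversed and × 2 (C6H6 must end up as a reactant; ×2 to match 2 C6H6 in the target): (-2)·(+11.7) = -23.4 kcal/mol
equation 3 × 2 (scale by 2 for the 2 CO2): (2)·(-94.0) = -188.0 kcal/mol
ΔH°rxn = (-2)·(+11.7) + (2)·(-94.0) = -211.4 kcal/mol

ΔH°rxn = -211.4 kcal/mol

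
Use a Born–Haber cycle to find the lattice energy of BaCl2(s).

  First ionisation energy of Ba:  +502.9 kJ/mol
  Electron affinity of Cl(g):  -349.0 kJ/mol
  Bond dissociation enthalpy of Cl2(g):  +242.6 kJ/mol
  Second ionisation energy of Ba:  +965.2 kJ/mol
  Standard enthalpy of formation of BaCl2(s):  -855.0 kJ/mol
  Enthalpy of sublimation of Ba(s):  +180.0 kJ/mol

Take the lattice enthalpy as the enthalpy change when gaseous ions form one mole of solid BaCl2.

U = -2047.7 kJ/mol

ΔHf° = 1·ΔHsub + 1·(ΣIE) + 1·D(Cl2) + 2·EA + U
-855.0 = 1·(+180.0) + 1·(+1468.1) + 1·(+242.6) + 2·(-349.0) + U
U = -855.0 − (+1192.7) = -2047.7 kJ/mol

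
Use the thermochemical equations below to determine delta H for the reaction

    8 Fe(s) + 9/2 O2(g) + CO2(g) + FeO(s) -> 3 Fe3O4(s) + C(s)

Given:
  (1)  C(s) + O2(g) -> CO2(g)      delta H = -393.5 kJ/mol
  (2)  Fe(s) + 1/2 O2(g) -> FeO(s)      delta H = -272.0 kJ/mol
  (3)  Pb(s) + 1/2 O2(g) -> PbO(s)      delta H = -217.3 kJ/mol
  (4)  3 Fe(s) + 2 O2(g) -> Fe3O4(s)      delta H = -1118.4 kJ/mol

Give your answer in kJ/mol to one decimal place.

(1) reversed: +393.5 kJ/mol
(2) reversed: +272.0 kJ/mol
(3): not needed.
(4) × 3: (3)·(-1118.4) = -3355.2 kJ/mol
Since enthalpy is a state function, delta H = (+393.5) + (+272.0) + (-3355.2) = -2689.7 kJ/mol

delta H = -2689.7 kJ/mol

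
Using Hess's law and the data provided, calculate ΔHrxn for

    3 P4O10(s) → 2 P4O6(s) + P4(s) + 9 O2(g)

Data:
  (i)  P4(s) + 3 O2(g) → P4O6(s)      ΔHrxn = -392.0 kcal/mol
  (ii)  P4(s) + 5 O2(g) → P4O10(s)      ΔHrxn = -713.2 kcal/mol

(i) × 2 (scale by 2 for the 2 P4O6(s)): (2)·(-392.0) = -784.0 kcal/mol
(ii) reversed and × 3 (P4O10(s) must end up as a reactant; scale by 3 for the 3 P4O10(s)): (-3)·(-713.2) = +2139.6 kcal/mol
Combining the equations, ΔHrxn = (2)·(-392.0) + (-3)·(-713.2) = 1355.6 kcal/mol

ΔHrxn = 1355.6 kcal/mol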